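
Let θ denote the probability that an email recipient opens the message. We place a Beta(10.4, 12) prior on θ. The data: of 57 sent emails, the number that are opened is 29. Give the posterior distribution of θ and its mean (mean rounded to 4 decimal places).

Observing 29 successes and 28 failures updates Beta(10.4, 12) by adding the success and failure counts to the two shape parameters: α = 10.4+29 = 39.4, β = 12+28 = 40.
E[θ | data] = 39.4/(39.4+40) = 0.4962.

Posterior: Beta(39.4, 40); mean ≈ 0.4962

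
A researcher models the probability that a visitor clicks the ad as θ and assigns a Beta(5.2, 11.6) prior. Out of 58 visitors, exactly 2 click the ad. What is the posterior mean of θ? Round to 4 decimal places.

Posterior mean ≈ 0.0963

Observing 2 successes and 56 failures updates Beta(5.2, 11.6) by adding the success and failure counts to the two shape parameters: α = 5.2+2 = 7.2, β = 11.6+56 = 67.6.
E[θ | data] = 7.2/(7.2+67.6) = 0.0963.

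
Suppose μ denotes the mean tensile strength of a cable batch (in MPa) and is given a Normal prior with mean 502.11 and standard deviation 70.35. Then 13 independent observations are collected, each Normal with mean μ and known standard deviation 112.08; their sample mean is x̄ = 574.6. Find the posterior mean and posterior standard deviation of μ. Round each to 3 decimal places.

Posterior mean ≈ 562.759; posterior SD ≈ 28.433

Prior precision 1/τ₀² = 1/70.35² = 0.00020206; data precision n/σ² = 13/112.08² = 0.00103487.
Posterior precision = 0.00020206 + 0.00103487 = 0.00123693, giving posterior SD = 1/√0.00123693 = 28.433.
Posterior mean = (0.00020206·502.11 + 0.00103487·574.6) / 0.00123693 = 562.759.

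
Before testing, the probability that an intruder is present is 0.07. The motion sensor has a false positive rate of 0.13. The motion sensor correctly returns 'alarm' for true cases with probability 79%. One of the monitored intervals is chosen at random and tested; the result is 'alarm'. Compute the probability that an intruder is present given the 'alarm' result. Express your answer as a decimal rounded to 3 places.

P(H | E) ≈ 0.314

Write H for 'an intruder is present'. Prior odds H:¬H = 0.07/0.93 = 0.075269. For the 'alarm' outcome, the likelihood ratio is 0.79/0.13 = 6.0769.
Posterior odds = 0.075269 × 6.0769 = 0.45740, so P(H|E) = 0.45740/(1+0.45740) = 0.314.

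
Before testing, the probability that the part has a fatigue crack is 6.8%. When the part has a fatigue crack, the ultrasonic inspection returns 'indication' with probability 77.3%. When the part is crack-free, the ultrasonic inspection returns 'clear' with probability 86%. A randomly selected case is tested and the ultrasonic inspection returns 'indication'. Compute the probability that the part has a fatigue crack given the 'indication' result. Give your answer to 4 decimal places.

Let H be the event that the part has a fatigue crack. P(H) = 0.068, so P(¬H) = 0.932. With E the 'indication' result, P(E|H) = 0.773 and P(E|¬H) = 0.14.
P(E) = 0.773·0.068 + 0.14·0.932 = 0.052564 + 0.13048 = 0.18304.
By Bayes' theorem, P(H|E) = 0.052564 / 0.18304 = 0.2872.

P(H | E) ≈ 0.2872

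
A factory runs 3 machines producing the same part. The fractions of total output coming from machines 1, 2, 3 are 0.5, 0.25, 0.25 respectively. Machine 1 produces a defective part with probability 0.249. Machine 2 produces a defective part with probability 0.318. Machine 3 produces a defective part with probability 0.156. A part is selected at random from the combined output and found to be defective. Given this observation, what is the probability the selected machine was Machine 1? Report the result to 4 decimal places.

Tabulate prior·likelihood by source: [1] prior 0.5, lik 0.249, product 0.1245; [2] prior 0.25, lik 0.318, product 0.07950; [3] prior 0.25, lik 0.156, product 0.03900.
Normalizing constant = 0.24300; the posterior for Machine 1 is its product over the sum, 0.1245/0.24300 = 0.5123.

Posterior probability ≈ 0.5123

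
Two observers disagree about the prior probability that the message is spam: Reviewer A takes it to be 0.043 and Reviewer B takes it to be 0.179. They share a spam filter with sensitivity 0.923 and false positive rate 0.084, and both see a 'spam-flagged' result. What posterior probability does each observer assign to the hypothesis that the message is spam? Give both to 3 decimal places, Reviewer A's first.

Reviewer A: 0.331; Reviewer B: 0.706

The likelihood ratio for a 'spam-flagged' result is 0.923/0.084 = 10.988.
Reviewer A: prior odds 0.043/0.957 = 0.044932; posterior odds 0.49372; posterior probability 0.331.
Reviewer B: prior odds 0.179/0.821 = 0.21803; posterior odds 2.3957; posterior probability 0.706.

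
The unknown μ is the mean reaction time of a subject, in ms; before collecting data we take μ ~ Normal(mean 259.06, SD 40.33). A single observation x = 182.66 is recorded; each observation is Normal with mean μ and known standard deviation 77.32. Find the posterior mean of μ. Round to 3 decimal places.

With known σ, the Normal prior is conjugate. Weight on the data is w = (n/σ²)/(n/σ² + 1/τ₀²) = 0.00016727/(0.00016727+0.00061481) = 0.21388.
Posterior mean = w·x̄ + (1−w)·μ₀ = 0.21388·182.66 + 0.78612·259.06 = 242.720.

Posterior mean ≈ 242.720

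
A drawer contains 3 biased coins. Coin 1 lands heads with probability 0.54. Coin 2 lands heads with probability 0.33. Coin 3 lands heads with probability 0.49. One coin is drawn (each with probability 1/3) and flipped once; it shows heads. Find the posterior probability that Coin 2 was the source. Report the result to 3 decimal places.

Posterior probability ≈ 0.243

P(heads|C1) = 0.54; P(heads|C2) = 0.33; P(heads|C3) = 0.49.
Prior × likelihood for each source: 0.333333·0.54=0.1800, 0.333333·0.33=0.1100, 0.333333·0.49=0.1633. Summing gives P(heads) = 0.45333.
P(Coin 2 | heads) = 0.1100 / 0.45333 = 0.243.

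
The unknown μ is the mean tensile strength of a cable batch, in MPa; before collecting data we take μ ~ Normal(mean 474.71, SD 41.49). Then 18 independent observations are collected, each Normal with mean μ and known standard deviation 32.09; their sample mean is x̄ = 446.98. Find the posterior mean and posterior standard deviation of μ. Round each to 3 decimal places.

Posterior mean ≈ 447.872; posterior SD ≈ 7.441

Prior precision 1/τ₀² = 1/41.49² = 0.00058092; data precision n/σ² = 18/32.09² = 0.0174797.
Posterior precision = 0.00058092 + 0.0174797 = 0.0180606, giving posterior SD = 1/√0.0180606 = 7.441.
Posterior mean = (0.00058092·474.71 + 0.0174797·446.98) / 0.0180606 = 447.872.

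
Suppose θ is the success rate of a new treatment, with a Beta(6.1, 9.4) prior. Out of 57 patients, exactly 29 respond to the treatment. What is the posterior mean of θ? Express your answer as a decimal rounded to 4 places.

Posterior mean ≈ 0.4841

The binomial likelihood is conjugate to the Beta prior: with 29 successes and 28 failures, the posterior is Beta(6.1+29, 9.4+28) = Beta(35.1, 37.4).
Posterior mean = α/(α+β) = 35.1/72.5 = 0.4841.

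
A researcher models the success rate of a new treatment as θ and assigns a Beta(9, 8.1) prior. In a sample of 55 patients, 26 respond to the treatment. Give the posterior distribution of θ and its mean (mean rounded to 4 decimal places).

Posterior: Beta(35, 37.1); mean ≈ 0.4854

The binomial likelihood is conjugate to the Beta prior: with 26 successes and 29 failures, the posterior is Beta(9+26, 8.1+29) = Beta(35, 37.1).
Posterior mean = α/(α+β) = 35/72.1 = 0.4854.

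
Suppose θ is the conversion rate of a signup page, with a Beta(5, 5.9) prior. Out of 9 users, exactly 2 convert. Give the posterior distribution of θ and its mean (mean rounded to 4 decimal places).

Posterior: Beta(7, 12.9); mean ≈ 0.3518

Observing 2 successes and 7 failures updates Beta(5, 5.9) by adding the success and failure counts to the two shape parameters: α = 5+2 = 7, β = 5.9+7 = 12.9.
Posterior mean = α/(α+β) = 7/19.9 = 0.3518.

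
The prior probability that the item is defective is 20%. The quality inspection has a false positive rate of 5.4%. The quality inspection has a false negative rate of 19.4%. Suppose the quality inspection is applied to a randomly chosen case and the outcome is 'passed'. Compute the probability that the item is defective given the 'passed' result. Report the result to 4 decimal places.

P(H | E) ≈ 0.0488

Write H for 'the item is defective'. Prior odds H:¬H = 0.2/0.8 = 0.25000. For the 'passed' outcome, the likelihood ratio is 0.194/0.946 = 0.20507.
Posterior odds = 0.25000 × 0.20507 = 0.051268, so P(H|E) = 0.051268/(1+0.051268) = 0.0488.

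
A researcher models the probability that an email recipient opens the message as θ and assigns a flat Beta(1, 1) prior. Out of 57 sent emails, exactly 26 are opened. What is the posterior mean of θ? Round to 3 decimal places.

The binomial likelihood is conjugate to the Beta prior: with 26 successes and 31 failures, the posterior is Beta(1+26, 1+31) = Beta(27, 32).
Posterior mean = α/(α+β) = 27/59 = 0.458.

Posterior mean ≈ 0.458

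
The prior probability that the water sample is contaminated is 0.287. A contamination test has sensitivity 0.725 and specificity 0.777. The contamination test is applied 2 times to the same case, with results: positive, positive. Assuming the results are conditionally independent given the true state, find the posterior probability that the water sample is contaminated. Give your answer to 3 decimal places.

With H the event that the water sample is contaminated, the joint likelihood of the observed sequence is P(data|H) = 0.725·0.725 = 0.52563 and P(data|¬H) = 0.223·0.223 = 0.049729.
Bayes: P(H|data) = 0.287·0.52563 / (0.287·0.52563 + 0.713·0.049729) = 0.15085/0.18631 = 0.8097.

Posterior P(H) ≈ 0.810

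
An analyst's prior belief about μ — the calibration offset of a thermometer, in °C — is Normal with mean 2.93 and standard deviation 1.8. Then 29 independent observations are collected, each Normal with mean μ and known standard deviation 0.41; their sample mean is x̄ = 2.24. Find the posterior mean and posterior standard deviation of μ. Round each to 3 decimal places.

With known σ, the Normal prior is conjugate. Weight on the data is w = (n/σ²)/(n/σ² + 1/τ₀²) = 172.516/(172.516+0.308642) = 0.99821.
Posterior mean = w·x̄ + (1−w)·μ₀ = 0.99821·2.24 + 0.0017859·2.93 = 2.241. Posterior variance = 1/(172.516+0.308642) = 0.00578620, so SD = 0.076.

Posterior mean ≈ 2.241; posterior SD ≈ 0.076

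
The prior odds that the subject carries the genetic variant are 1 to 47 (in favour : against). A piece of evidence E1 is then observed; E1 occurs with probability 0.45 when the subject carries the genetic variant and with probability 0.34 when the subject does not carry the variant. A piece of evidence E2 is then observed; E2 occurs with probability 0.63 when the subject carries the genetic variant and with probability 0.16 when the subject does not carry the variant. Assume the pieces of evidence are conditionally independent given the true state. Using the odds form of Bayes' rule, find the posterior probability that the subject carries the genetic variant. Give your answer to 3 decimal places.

Prior odds = 1/47 = 0.021277. In log-odds, ln(0.021277) = -3.8501.
Add log likelihood ratios: ln(1.3235) + ln(3.9375) = 1.6508.
Posterior log-odds = -2.1993, so posterior odds = exp(-2.1993) = 0.11088. Converting, P(H|E) = 0.11088/1.1109 = 0.100.

Posterior probability ≈ 0.100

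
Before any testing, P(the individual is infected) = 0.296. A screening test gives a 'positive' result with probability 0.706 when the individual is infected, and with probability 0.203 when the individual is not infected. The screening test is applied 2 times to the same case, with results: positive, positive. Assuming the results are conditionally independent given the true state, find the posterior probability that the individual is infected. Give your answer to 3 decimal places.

Posterior P(H) ≈ 0.836

With H the event that the individual is infected, the joint likelihood of the observed sequence is P(data|H) = 0.706·0.706 = 0.49844 and P(data|¬H) = 0.203·0.203 = 0.041209.
Bayes: P(H|data) = 0.296·0.49844 / (0.296·0.49844 + 0.704·0.041209) = 0.14754/0.17655 = 0.8357.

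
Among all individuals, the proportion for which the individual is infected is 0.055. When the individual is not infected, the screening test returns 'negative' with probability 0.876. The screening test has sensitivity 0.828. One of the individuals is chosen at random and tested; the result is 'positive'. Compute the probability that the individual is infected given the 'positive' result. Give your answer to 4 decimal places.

P(H | E) ≈ 0.2799

Write H for 'the individual is infected'. Prior odds H:¬H = 0.055/0.945 = 0.058201. For the 'positive' outcome, the likelihood ratio is 0.828/0.124 = 6.6774.
Posterior odds = 0.058201 × 6.6774 = 0.38863, so P(H|E) = 0.38863/(1+0.38863) = 0.2799.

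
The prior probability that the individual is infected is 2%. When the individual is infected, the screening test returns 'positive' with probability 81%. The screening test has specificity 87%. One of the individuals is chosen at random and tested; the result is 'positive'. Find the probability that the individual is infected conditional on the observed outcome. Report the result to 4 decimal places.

P(H | E) ≈ 0.1128

Let H be the event that the individual is infected. P(H) = 0.02, so P(¬H) = 0.98. With E the 'positive' result, P(E|H) = 0.81 and P(E|¬H) = 0.13.
P(E) = 0.81·0.02 + 0.13·0.98 = 0.016200 + 0.12740 = 0.14360.
By Bayes' theorem, P(H|E) = 0.016200 / 0.14360 = 0.1128.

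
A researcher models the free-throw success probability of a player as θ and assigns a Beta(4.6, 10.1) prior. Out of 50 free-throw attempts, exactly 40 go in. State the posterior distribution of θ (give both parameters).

Observing 40 successes and 10 failures updates Beta(4.6, 10.1) by adding the success and failure counts to the two shape parameters: α = 4.6+40 = 44.6, β = 10.1+10 = 20.1.

Posterior: Beta(44.6, 20.1)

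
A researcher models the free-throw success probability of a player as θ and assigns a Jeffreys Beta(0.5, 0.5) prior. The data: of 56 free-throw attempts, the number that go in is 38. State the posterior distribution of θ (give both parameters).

Observing 38 successes and 18 failures updates Beta(0.5, 0.5) by adding the success and failure counts to the two shape parameters: α = 0.5+38 = 38.5, β = 0.5+18 = 18.5.

Posterior: Beta(38.5, 18.5)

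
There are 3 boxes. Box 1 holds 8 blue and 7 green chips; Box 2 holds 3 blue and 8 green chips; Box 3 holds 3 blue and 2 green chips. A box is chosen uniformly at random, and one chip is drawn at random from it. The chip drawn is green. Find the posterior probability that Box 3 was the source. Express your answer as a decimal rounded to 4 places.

Posterior probability ≈ 0.2510

P(green|Box 1) = 0.4667; P(green|Box 2) = 0.7273; P(green|Box 3) = 0.4.
Prior × likelihood for each source: 0.333333·0.4667=0.1556, 0.333333·0.7273=0.2424, 0.333333·0.4=0.1333. Summing gives P(green) = 0.53131.
P(Box 3 | green) = 0.1333 / 0.53131 = 0.2510.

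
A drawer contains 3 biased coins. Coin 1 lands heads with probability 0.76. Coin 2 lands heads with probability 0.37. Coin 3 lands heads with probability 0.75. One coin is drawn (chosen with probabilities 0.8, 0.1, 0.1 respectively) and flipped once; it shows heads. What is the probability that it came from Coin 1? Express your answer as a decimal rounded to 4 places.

Posterior probability ≈ 0.8444

P(heads|C1) = 0.76; P(heads|C2) = 0.37; P(heads|C3) = 0.75.
Prior × likelihood for each source: 0.8·0.76=0.6080, 0.1·0.37=0.03700, 0.1·0.75=0.07500. Summing gives P(heads) = 0.72000.
P(Coin 1 | heads) = 0.6080 / 0.72000 = 0.8444.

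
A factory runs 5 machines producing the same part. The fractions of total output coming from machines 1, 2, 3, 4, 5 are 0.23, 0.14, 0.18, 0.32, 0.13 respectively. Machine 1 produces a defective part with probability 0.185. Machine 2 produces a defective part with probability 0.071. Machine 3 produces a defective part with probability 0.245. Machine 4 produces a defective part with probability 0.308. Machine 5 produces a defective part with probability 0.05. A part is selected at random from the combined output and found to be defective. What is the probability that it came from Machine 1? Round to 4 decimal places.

Posterior probability ≈ 0.2110

P(defective|M1) = 0.185; P(defective|M2) = 0.071; P(defective|M3) = 0.245; P(defective|M4) = 0.308; P(defective|M5) = 0.05.
Prior × likelihood for each source: 0.23·0.185=0.04255, 0.14·0.071=0.009940, 0.18·0.245=0.04410, 0.32·0.308=0.09856, 0.13·0.05=0.006500. Summing gives P(defective) = 0.20165.
P(Machine 1 | defective) = 0.04255 / 0.20165 = 0.2110.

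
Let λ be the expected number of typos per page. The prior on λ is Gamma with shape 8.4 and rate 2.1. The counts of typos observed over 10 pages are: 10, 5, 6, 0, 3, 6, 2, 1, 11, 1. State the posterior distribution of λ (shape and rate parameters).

Total count ∑xᵢ = 45 over n = 10 pages.
Gamma is conjugate to the Poisson likelihood: posterior is Gamma(shape = 8.4+45 = 53.4, rate = 2.1+10 = 12.1).

Posterior: Gamma(shape=53.4, rate=12.1)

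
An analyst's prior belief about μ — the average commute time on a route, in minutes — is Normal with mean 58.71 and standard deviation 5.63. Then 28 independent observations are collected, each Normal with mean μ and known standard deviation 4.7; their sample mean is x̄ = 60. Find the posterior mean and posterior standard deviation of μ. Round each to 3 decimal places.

Posterior mean ≈ 59.969; posterior SD ≈ 0.877

Prior precision 1/τ₀² = 1/5.63² = 0.0315488; data precision n/σ² = 28/4.7² = 1.26754.
Posterior precision = 0.0315488 + 1.26754 = 1.29909, giving posterior SD = 1/√1.29909 = 0.877.
Posterior mean = (0.0315488·58.71 + 1.26754·60) / 1.29909 = 59.969.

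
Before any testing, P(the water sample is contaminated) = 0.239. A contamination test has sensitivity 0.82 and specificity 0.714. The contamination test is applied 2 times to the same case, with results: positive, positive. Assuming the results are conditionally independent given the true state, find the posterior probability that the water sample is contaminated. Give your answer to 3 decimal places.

Posterior P(H) ≈ 0.721

With H the event that the water sample is contaminated, the joint likelihood of the observed sequence is P(data|H) = 0.82·0.82 = 0.67240 and P(data|¬H) = 0.286·0.286 = 0.081796.
Bayes: P(H|data) = 0.239·0.67240 / (0.239·0.67240 + 0.761·0.081796) = 0.16070/0.22295 = 0.7208.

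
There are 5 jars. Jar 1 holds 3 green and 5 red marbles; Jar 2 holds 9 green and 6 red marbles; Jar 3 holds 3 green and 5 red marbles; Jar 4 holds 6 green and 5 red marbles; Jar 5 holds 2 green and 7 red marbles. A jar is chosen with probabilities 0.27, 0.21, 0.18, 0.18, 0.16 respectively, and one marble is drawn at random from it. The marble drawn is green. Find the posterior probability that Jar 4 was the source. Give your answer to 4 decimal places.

Posterior probability ≈ 0.2291

P(green|Jar 1) = 0.375; P(green|Jar 2) = 0.6; P(green|Jar 3) = 0.375; P(green|Jar 4) = 0.5455; P(green|Jar 5) = 0.2222.
Prior × likelihood for each source: 0.27·0.375=0.1013, 0.21·0.6=0.1260, 0.18·0.375=0.06750, 0.18·0.5455=0.09818, 0.16·0.2222=0.03556. Summing gives P(green) = 0.42849.
P(Jar 4 | green) = 0.09818 / 0.42849 = 0.2291.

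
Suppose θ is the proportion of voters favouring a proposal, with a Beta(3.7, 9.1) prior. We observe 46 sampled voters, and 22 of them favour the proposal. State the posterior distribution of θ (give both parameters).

Observing 22 successes and 24 failures updates Beta(3.7, 9.1) by adding the success and failure counts to the two shape parameters: α = 3.7+22 = 25.7, β = 9.1+24 = 33.1.

Posterior: Beta(25.7, 33.1)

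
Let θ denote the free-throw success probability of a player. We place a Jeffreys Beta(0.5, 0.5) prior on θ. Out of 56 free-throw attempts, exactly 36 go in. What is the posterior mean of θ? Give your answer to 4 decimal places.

Observing 36 successes and 20 failures updates Beta(0.5, 0.5) by adding the success and failure counts to the two shape parameters: α = 0.5+36 = 36.5, β = 0.5+20 = 20.5.
Posterior mean = α/(α+β) = 36.5/57 = 0.6404.

Posterior mean ≈ 0.6404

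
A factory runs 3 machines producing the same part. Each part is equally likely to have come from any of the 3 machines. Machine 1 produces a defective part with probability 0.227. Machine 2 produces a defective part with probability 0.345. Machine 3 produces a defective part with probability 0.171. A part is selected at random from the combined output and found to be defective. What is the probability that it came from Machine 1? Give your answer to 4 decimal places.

Tabulate prior·likelihood by source: [1] prior 0.333333, lik 0.227, product 0.07567; [2] prior 0.333333, lik 0.345, product 0.1150; [3] prior 0.333333, lik 0.171, product 0.05700.
Normalizing constant = 0.24767; the posterior for Machine 1 is its product over the sum, 0.07567/0.24767 = 0.3055.

Posterior probability ≈ 0.3055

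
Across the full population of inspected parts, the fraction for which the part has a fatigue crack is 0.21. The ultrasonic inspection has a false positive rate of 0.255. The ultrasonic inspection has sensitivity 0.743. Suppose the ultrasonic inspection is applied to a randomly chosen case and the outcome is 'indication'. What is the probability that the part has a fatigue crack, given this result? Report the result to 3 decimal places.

Write H for 'the part has a fatigue crack'. Prior odds H:¬H = 0.21/0.79 = 0.26582. For the 'indication' outcome, the likelihood ratio is 0.743/0.255 = 2.9137.
Posterior odds = 0.26582 × 2.9137 = 0.77453, so P(H|E) = 0.77453/(1+0.77453) = 0.436.

P(H | E) ≈ 0.436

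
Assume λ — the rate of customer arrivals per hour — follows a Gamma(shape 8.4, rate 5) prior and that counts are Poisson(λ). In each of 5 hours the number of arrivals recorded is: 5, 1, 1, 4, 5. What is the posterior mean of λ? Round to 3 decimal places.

The Poisson likelihood adds the total count to the shape and the number of exposure periods to the rate. Here ∑xᵢ = 16 and n = 5, so shape 8.4→24.4 and rate 5→10.
Posterior mean = shape/rate = 24.4/10 = 2.440.

Posterior mean ≈ 2.440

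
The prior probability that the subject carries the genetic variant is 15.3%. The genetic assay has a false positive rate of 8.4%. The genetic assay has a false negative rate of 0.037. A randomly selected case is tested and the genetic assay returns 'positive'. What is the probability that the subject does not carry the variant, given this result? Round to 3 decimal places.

Let H be the event that the subject carries the genetic variant. P(H) = 0.153, so P(¬H) = 0.847. With E the 'positive' result, P(E|H) = 0.963 and P(E|¬H) = 0.084.
P(E) = 0.963·0.153 + 0.084·0.847 = 0.14734 + 0.071148 = 0.21849.
By Bayes' theorem, P(H|E) = 0.14734 / 0.21849 = 0.674. Hence P(¬H|E) = 1 − 0.674 = 0.326.

P(¬H | E) ≈ 0.326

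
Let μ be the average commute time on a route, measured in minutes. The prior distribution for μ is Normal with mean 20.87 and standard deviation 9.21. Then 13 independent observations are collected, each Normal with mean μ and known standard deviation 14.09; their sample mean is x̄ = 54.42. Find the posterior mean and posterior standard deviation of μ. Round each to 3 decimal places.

Prior precision 1/τ₀² = 1/9.21² = 0.0117891; data precision n/σ² = 13/14.09² = 0.0654819.
Posterior precision = 0.0117891 + 0.0654819 = 0.0772710, giving posterior SD = 1/√0.0772710 = 3.597.
Posterior mean = (0.0117891·20.87 + 0.0654819·54.42) / 0.0772710 = 49.301.

Posterior mean ≈ 49.301; posterior SD ≈ 3.597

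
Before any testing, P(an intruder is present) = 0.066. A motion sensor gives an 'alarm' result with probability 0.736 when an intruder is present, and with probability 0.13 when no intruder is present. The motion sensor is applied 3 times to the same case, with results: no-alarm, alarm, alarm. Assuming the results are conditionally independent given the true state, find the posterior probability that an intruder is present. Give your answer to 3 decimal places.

Posterior P(H) ≈ 0.407

Let H be the event that an intruder is present; start with P(H) = 0.066. P('alarm'|H) = 0.736, P('alarm'|¬H) = 0.13.
Update on result 1 ('no-alarm'): P(H) ← 0.264·0.0660 / (0.264·0.0660 + 0.87·0.9340) = 0.017424/0.83000 = 0.0210.
Update on result 2 ('alarm'): P(H) ← 0.736·0.0210 / (0.736·0.0210 + 0.13·0.9790) = 0.015451/0.14272 = 0.1083.
Update on result 3 ('alarm'): P(H) ← 0.736·0.1083 / (0.736·0.1083 + 0.13·0.8917) = 0.079677/0.19560 = 0.4073.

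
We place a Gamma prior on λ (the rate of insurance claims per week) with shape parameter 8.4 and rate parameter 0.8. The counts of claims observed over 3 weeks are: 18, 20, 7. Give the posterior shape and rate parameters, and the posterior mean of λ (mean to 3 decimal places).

Posterior: Gamma(shape=53.4, rate=3.8); mean ≈ 14.053

The Poisson likelihood adds the total count to the shape and the number of exposure periods to the rate. Here ∑xᵢ = 45 and n = 3, so shape 8.4→53.4 and rate 0.8→3.8.
Posterior mean = shape/rate = 53.4/3.8 = 14.053.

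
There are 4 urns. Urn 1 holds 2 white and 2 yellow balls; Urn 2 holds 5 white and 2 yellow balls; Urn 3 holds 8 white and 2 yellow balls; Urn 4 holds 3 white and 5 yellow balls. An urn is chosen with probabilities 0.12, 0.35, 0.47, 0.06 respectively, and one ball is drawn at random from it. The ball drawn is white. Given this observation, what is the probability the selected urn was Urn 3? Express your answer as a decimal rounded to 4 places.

Posterior probability ≈ 0.5307

P(white|Urn 1) = 0.5; P(white|Urn 2) = 0.7143; P(white|Urn 3) = 0.8; P(white|Urn 4) = 0.375.
Prior × likelihood for each source: 0.12·0.5=0.06000, 0.35·0.7143=0.2500, 0.47·0.8=0.3760, 0.06·0.375=0.02250. Summing gives P(white) = 0.70850.
P(Urn 3 | white) = 0.3760 / 0.70850 = 0.5307.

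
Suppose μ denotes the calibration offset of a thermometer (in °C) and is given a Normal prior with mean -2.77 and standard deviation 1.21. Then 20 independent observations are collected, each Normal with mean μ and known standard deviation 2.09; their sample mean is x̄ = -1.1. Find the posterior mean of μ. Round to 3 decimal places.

Prior precision 1/τ₀² = 1/1.21² = 0.683013; data precision n/σ² = 20/2.09² = 4.57865.
Posterior precision = 0.683013 + 4.57865 = 5.26166.
Posterior mean = (0.683013·-2.77 + 4.57865·-1.1) / 5.26166 = -1.317.

Posterior mean ≈ -1.317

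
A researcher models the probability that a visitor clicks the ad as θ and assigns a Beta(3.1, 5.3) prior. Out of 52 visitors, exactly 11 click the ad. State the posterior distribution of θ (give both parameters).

Observing 11 successes and 41 failures updates Beta(3.1, 5.3) by adding the success and failure counts to the two shape parameters: α = 3.1+11 = 14.1, β = 5.3+41 = 46.3.

Posterior: Beta(14.1, 46.3)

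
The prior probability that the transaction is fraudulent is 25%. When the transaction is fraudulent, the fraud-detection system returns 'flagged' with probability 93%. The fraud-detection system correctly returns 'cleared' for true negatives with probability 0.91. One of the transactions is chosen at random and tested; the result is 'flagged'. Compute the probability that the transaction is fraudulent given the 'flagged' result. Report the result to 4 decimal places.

P(H | E) ≈ 0.7750

Write H for 'the transaction is fraudulent'. Prior odds H:¬H = 0.25/0.75 = 0.33333. For the 'flagged' outcome, the likelihood ratio is 0.93/0.09 = 10.333.
Posterior odds = 0.33333 × 10.333 = 3.4444, so P(H|E) = 3.4444/(1+3.4444) = 0.7750.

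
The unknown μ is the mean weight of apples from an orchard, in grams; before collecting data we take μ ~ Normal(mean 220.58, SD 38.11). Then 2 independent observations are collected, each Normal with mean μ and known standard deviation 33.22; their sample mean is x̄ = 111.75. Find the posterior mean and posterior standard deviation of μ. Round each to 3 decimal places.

With known σ, the Normal prior is conjugate. Weight on the data is w = (n/σ²)/(n/σ² + 1/τ₀²) = 0.00181230/(0.00181230+0.00068853) = 0.72468.
Posterior mean = w·x̄ + (1−w)·μ₀ = 0.72468·111.75 + 0.27532·220.58 = 141.713. Posterior variance = 1/(0.00181230+0.00068853) = 399.867, so SD = 19.997.

Posterior mean ≈ 141.713; posterior SD ≈ 19.997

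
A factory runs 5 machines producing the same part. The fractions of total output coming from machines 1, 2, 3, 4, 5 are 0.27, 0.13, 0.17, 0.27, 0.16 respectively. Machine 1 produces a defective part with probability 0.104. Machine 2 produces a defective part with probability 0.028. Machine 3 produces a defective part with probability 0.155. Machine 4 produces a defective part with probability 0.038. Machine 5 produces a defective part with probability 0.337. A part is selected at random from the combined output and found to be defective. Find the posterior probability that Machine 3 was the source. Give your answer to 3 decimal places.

Posterior probability ≈ 0.216

P(defective|M1) = 0.104; P(defective|M2) = 0.028; P(defective|M3) = 0.155; P(defective|M4) = 0.038; P(defective|M5) = 0.337.
Prior × likelihood for each source: 0.27·0.104=0.02808, 0.13·0.028=0.003640, 0.17·0.155=0.02635, 0.27·0.038=0.01026, 0.16·0.337=0.05392. Summing gives P(defective) = 0.12225.
P(Machine 3 | defective) = 0.02635 / 0.12225 = 0.216.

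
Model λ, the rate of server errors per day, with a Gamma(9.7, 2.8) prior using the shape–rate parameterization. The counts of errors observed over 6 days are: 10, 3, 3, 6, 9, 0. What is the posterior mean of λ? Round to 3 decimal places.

Posterior mean ≈ 4.625

The Poisson likelihood adds the total count to the shape and the number of exposure periods to the rate. Here ∑xᵢ = 31 and n = 6, so shape 9.7→40.7 and rate 2.8→8.8.
E[λ | data] = 40.7/8.8 = 4.625.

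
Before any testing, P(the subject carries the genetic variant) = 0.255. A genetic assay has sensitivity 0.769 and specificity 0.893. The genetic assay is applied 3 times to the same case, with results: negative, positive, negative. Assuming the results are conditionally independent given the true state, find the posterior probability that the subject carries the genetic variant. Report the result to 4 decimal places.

Posterior P(H) ≈ 0.1413

Let H be the event that the subject carries the genetic variant; start with P(H) = 0.255. P('positive'|H) = 0.769, P('positive'|¬H) = 0.107.
Update on result 1 ('negative'): P(H) ← 0.231·0.2550 / (0.231·0.2550 + 0.893·0.7450) = 0.058905/0.72419 = 0.0813.
Update on result 2 ('positive'): P(H) ← 0.769·0.0813 / (0.769·0.0813 + 0.107·0.9187) = 0.062550/0.16085 = 0.3889.
Update on result 3 ('negative'): P(H) ← 0.231·0.3889 / (0.231·0.3889 + 0.893·0.6111) = 0.089831/0.63556 = 0.1413.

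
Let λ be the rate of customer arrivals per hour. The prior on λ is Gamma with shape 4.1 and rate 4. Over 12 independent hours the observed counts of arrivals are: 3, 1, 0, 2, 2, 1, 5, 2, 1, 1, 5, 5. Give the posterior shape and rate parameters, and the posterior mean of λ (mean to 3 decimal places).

Posterior: Gamma(shape=32.1, rate=16); mean ≈ 2.006

Total count ∑xᵢ = 28 over n = 12 hours.
Gamma is conjugate to the Poisson likelihood: posterior is Gamma(shape = 4.1+28 = 32.1, rate = 4+12 = 16).
Posterior mean = shape/rate = 32.1/16 = 2.006.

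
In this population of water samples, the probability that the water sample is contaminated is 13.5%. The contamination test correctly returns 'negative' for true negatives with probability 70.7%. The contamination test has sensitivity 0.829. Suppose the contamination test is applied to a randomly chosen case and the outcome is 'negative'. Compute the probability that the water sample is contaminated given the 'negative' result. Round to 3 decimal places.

P(H | E) ≈ 0.036

Let H be the event that the water sample is contaminated. P(H) = 0.135, so P(¬H) = 0.865. With E the 'negative' result, P(E|H) = 0.171 and P(E|¬H) = 0.707.
P(E) = 0.171·0.135 + 0.707·0.865 = 0.023085 + 0.61155 = 0.63464.
By Bayes' theorem, P(H|E) = 0.023085 / 0.63464 = 0.036.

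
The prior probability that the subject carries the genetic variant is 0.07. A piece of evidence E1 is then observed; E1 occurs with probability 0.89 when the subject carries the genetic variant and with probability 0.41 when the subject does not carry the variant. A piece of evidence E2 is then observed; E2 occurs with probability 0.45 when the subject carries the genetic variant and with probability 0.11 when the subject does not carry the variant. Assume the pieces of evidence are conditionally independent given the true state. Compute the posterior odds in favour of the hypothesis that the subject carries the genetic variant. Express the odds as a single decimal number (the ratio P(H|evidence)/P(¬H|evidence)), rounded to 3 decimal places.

Prior odds = 0.07/(1−0.07) = 0.075269. In log-odds, ln(0.075269) = -2.5867.
Add log likelihood ratios: ln(2.1707) + ln(4.0909) = 2.1838.
Posterior log-odds = -0.40286, so posterior odds = exp(-0.40286) = 0.66841.

Posterior odds ≈ 0.668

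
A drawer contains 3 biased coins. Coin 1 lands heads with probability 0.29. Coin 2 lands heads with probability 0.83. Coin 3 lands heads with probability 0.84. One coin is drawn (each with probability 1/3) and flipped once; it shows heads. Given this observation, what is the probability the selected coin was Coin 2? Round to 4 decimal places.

P(heads|C1) = 0.29; P(heads|C2) = 0.83; P(heads|C3) = 0.84.
Prior × likelihood for each source: 0.333333·0.29=0.09667, 0.333333·0.83=0.2767, 0.333333·0.84=0.2800. Summing gives P(heads) = 0.65333.
P(Coin 2 | heads) = 0.2767 / 0.65333 = 0.4235.

Posterior probability ≈ 0.4235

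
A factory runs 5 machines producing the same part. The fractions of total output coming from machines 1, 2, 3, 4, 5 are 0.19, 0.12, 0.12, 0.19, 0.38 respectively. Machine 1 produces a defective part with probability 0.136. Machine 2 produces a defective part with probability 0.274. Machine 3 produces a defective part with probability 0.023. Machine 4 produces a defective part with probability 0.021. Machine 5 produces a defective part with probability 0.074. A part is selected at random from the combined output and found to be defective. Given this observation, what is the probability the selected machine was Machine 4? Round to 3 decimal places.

P(defective|M1) = 0.136; P(defective|M2) = 0.274; P(defective|M3) = 0.023; P(defective|M4) = 0.021; P(defective|M5) = 0.074.
Prior × likelihood for each source: 0.19·0.136=0.02584, 0.12·0.274=0.03288, 0.12·0.023=0.002760, 0.19·0.021=0.003990, 0.38·0.074=0.02812. Summing gives P(defective) = 0.093590.
P(Machine 4 | defective) = 0.003990 / 0.093590 = 0.043.

Posterior probability ≈ 0.043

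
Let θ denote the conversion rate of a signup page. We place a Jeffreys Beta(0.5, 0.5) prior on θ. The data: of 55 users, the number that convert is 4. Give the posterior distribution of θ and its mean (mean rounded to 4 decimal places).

Observing 4 successes and 51 failures updates Beta(0.5, 0.5) by adding the success and failure counts to the two shape parameters: α = 0.5+4 = 4.5, β = 0.5+51 = 51.5.
Posterior mean = α/(α+β) = 4.5/56 = 0.0804.

Posterior: Beta(4.5, 51.5); mean ≈ 0.0804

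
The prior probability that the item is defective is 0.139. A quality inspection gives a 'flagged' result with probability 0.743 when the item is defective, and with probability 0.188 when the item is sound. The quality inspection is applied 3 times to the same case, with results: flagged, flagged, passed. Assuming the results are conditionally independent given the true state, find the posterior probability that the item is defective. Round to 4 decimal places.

Posterior P(H) ≈ 0.4439

Let H be the event that the item is defective; start with P(H) = 0.139. P('flagged'|H) = 0.743, P('flagged'|¬H) = 0.188.
Update on result 1 ('flagged'): P(H) ← 0.743·0.1390 / (0.743·0.1390 + 0.188·0.8610) = 0.10328/0.26515 = 0.3895.
Update on result 2 ('flagged'): P(H) ← 0.743·0.3895 / (0.743·0.3895 + 0.188·0.6105) = 0.28941/0.40418 = 0.7160.
Update on result 3 ('passed'): P(H) ← 0.257·0.7160 / (0.257·0.7160 + 0.812·0.2840) = 0.18402/0.41460 = 0.4439.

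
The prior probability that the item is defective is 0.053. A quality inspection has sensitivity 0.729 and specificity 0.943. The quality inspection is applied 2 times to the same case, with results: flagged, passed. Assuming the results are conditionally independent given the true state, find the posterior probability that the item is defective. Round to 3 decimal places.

With H the event that the item is defective, the joint likelihood of the observed sequence is P(data|H) = 0.729·0.271 = 0.19756 and P(data|¬H) = 0.057·0.943 = 0.053751.
Bayes: P(H|data) = 0.053·0.19756 / (0.053·0.19756 + 0.947·0.053751) = 0.010471/0.061373 = 0.1706.

Posterior P(H) ≈ 0.171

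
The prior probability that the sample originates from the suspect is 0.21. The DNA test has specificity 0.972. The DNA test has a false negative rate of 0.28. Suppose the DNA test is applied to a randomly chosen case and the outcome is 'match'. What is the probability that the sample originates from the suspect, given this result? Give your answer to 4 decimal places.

Write H for 'the sample originates from the suspect'. Prior odds H:¬H = 0.21/0.79 = 0.26582. For the 'match' outcome, the likelihood ratio is 0.72/0.028 = 25.714.
Posterior odds = 0.26582 × 25.714 = 6.8354, so P(H|E) = 6.8354/(1+6.8354) = 0.8724.

P(H | E) ≈ 0.8724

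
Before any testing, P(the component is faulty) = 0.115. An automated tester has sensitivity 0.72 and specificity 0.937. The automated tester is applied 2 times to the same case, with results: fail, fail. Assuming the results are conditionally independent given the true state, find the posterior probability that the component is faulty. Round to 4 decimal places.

With H the event that the component is faulty, the joint likelihood of the observed sequence is P(data|H) = 0.72·0.72 = 0.51840 and P(data|¬H) = 0.063·0.063 = 0.0039690.
Bayes: P(H|data) = 0.115·0.51840 / (0.115·0.51840 + 0.885·0.0039690) = 0.059616/0.063129 = 0.9444.

Posterior P(H) ≈ 0.9444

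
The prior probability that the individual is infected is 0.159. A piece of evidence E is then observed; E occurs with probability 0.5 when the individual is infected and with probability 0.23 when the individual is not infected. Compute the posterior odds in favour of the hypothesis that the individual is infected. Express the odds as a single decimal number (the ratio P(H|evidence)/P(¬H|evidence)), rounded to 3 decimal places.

Posterior odds ≈ 0.411

Prior odds = 0.159/(1−0.159) = 0.18906.
Likelihood ratio for E = 0.5/0.23 = 2.1739.
Posterior odds = prior odds × LR = 0.41100.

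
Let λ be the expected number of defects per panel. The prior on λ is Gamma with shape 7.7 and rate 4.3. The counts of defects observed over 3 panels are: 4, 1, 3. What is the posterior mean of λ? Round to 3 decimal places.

Total count ∑xᵢ = 8 over n = 3 panels.
Gamma is conjugate to the Poisson likelihood: posterior is Gamma(shape = 7.7+8 = 15.7, rate = 4.3+3 = 7.3).
Posterior mean = shape/rate = 15.7/7.3 = 2.151.

Posterior mean ≈ 2.151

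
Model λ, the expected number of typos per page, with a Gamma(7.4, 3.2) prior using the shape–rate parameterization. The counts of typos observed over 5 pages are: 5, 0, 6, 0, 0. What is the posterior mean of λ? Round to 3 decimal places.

Posterior mean ≈ 2.244

The Poisson likelihood adds the total count to the shape and the number of exposure periods to the rate. Here ∑xᵢ = 11 and n = 5, so shape 7.4→18.4 and rate 3.2→8.2.
E[λ | data] = 18.4/8.2 = 2.244.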